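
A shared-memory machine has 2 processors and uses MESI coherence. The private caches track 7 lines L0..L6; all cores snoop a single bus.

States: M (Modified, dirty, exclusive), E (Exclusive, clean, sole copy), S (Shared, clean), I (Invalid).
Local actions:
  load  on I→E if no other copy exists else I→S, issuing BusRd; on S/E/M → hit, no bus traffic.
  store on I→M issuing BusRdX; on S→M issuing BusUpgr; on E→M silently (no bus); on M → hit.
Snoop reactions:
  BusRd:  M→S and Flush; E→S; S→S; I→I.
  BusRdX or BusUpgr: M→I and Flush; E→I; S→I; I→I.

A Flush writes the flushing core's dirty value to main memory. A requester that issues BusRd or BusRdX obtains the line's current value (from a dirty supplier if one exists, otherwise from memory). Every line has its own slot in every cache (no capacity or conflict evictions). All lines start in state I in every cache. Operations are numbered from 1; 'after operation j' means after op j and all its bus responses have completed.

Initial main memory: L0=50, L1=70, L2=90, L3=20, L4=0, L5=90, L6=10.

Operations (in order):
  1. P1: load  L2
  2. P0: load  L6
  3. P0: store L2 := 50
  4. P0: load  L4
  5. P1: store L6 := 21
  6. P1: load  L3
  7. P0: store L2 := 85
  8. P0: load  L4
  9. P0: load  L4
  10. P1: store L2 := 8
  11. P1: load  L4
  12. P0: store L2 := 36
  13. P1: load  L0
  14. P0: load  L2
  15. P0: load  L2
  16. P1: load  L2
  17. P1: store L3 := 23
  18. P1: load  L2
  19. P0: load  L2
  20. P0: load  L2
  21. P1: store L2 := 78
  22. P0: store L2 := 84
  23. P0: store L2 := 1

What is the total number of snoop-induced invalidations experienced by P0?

[1] P1: load  L2 | P0:I, P1:E(90) | bus: BusRd
[2] P0: load  L6 | P0:E(10), P1:I | bus: BusRd
[3] P0: store L2 := 50 | P0:M(50), P1:I | bus: BusRdX
[4] P0: load  L4 | P0:E(0), P1:I | bus: BusRd
[5] P1: store L6 := 21 | P0:I, P1:M(21) | bus: BusRdX
[6] P1: load  L3 | P0:I, P1:E(20) | bus: BusRd
[7] P0: store L2 := 85 | P0:M(85), P1:I | bus: none
[8] P0: load  L4 | P0:E(0), P1:I | bus: none
[9] P0: load  L4 | P0:E(0), P1:I | bus: none
[10] P1: store L2 := 8 | P0:I, P1:M(8) | bus: BusRdX,Flush
[11] P1: load  L4 | P0:S(0), P1:S(0) | bus: BusRd
[12] P0: store L2 := 36 | P0:M(36), P1:I | bus: BusRdX,Flush
[13] P1: load  L0 | P0:I, P1:E(50) | bus: BusRd
[14] P0: load  L2 | P0:M(36), P1:I | bus: none
[15] P0: load  L2 | P0:M(36), P1:I | bus: none
[16] P1: load  L2 | P0:S(36), P1:S(36) | bus: BusRd,Flush
[17] P1: store L3 := 23 | P0:I, P1:M(23) | bus: none
[18] P1: load  L2 | P0:S(36), P1:S(36) | bus: none
[19] P0: load  L2 | P0:S(36), P1:S(36) | bus: none
[20] P0: load  L2 | P0:S(36), P1:S(36) | bus: none
[21] P1: store L2 := 78 | P0:I, P1:M(78) | bus: BusUpgr
[22] P0: store L2 := 84 | P0:M(84), P1:I | bus: BusRdX,Flush
[23] P0: store L2 := 1 | P0:M(1), P1:I | bus: none

invalidations = 3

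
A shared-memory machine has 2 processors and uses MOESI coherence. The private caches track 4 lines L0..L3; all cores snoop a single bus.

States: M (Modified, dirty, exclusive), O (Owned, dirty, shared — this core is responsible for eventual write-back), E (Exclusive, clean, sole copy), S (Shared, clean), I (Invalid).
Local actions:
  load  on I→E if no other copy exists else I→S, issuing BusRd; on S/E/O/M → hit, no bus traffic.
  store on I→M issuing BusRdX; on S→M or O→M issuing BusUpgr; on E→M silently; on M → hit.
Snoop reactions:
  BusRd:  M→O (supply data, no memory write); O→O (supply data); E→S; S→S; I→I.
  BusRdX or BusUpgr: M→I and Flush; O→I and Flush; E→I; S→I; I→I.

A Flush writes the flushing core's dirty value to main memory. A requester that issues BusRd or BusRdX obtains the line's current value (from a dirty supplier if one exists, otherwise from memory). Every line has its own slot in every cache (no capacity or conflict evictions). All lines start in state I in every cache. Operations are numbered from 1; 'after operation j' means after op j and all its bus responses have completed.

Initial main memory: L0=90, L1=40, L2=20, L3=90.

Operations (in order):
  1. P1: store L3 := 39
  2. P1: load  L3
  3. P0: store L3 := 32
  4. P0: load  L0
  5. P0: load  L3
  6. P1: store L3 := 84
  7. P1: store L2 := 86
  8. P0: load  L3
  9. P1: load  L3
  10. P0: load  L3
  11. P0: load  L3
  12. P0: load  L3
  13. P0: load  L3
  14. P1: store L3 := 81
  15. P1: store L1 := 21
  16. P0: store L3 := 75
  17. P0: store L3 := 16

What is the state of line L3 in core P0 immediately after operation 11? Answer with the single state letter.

state = S

  op1 P1: store L3 := 39 → I/M on L3; bus BusRdX; mem=90
  op2 P1: load  L3 → I/M on L3; bus (none); mem=90
  op3 P0: store L3 := 32 → M/I on L3; bus BusRdX Flush; mem=39
  op4 P0: load  L0 → E/I on L0; bus BusRd; mem=90
  op5 P0: load  L3 → M/I on L3; bus (none); mem=39
  op6 P1: store L3 := 84 → I/M on L3; bus BusRdX Flush; mem=32
  op7 P1: store L2 := 86 → I/M on L2; bus BusRdX; mem=20
  op8 P0: load  L3 → S/O on L3; bus BusRd; mem=32
  op9 P1: load  L3 → S/O on L3; bus (none); mem=32
  op10 P0: load  L3 → S/O on L3; bus (none); mem=32
  op11 P0: load  L3 → S/O on L3; bus (none); mem=32
  op12 P0: load  L3 → S/O on L3; bus (none); mem=32
  op13 P0: load  L3 → S/O on L3; bus (none); mem=32
  op14 P1: store L3 := 81 → I/M on L3; bus BusUpgr; mem=32
  op15 P1: store L1 := 21 → I/M on L1; bus BusRdX; mem=40
  op16 P0: store L3 := 75 → M/I on L3; bus BusRdX Flush; mem=81
  op17 P0: store L3 := 16 → M/I on L3; bus (none); mem=81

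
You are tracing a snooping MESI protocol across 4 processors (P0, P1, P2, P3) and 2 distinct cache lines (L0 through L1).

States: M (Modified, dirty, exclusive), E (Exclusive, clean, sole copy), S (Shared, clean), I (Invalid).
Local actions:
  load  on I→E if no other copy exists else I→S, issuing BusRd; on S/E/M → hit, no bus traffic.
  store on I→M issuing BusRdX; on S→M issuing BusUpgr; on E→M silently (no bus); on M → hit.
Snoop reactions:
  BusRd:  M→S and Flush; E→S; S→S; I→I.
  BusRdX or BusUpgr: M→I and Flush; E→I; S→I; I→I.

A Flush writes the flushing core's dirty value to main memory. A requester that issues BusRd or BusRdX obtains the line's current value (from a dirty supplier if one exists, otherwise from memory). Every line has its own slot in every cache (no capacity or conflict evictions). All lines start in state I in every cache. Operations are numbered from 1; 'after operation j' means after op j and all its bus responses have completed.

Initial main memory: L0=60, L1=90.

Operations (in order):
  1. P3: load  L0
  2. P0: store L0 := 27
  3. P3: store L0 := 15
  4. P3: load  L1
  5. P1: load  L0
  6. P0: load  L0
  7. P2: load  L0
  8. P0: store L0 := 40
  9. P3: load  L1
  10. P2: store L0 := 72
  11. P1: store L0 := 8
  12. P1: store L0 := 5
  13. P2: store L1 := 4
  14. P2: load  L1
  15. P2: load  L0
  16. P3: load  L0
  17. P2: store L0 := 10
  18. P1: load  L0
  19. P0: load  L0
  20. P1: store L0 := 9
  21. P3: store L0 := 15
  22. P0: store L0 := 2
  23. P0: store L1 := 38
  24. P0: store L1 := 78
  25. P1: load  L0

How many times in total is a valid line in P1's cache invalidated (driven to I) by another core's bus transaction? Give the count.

invalidations = 3

[1] P3: load  L0 | P0:I, P1:I, P2:I, P3:E(60) | bus: BusRd
[2] P0: store L0 := 27 | P0:M(27), P1:I, P2:I, P3:I | bus: BusRdX
[3] P3: store L0 := 15 | P0:I, P1:I, P2:I, P3:M(15) | bus: BusRdX,Flush
[4] P3: load  L1 | P0:I, P1:I, P2:I, P3:E(90) | bus: BusRd
[5] P1: load  L0 | P0:I, P1:S(15), P2:I, P3:S(15) | bus: BusRd,Flush
[6] P0: load  L0 | P0:S(15), P1:S(15), P2:I, P3:S(15) | bus: BusRd
[7] P2: load  L0 | P0:S(15), P1:S(15), P2:S(15), P3:S(15) | bus: BusRd
[8] P0: store L0 := 40 | P0:M(40), P1:I, P2:I, P3:I | bus: BusUpgr
[9] P3: load  L1 | P0:I, P1:I, P2:I, P3:E(90) | bus: none
[10] P2: store L0 := 72 | P0:I, P1:I, P2:M(72), P3:I | bus: BusRdX,Flush
[11] P1: store L0 := 8 | P0:I, P1:M(8), P2:I, P3:I | bus: BusRdX,Flush
[12] P1: store L0 := 5 | P0:I, P1:M(5), P2:I, P3:I | bus: none
[13] P2: store L1 := 4 | P0:I, P1:I, P2:M(4), P3:I | bus: BusRdX
[14] P2: load  L1 | P0:I, P1:I, P2:M(4), P3:I | bus: none
[15] P2: load  L0 | P0:I, P1:S(5), P2:S(5), P3:I | bus: BusRd,Flush
[16] P3: load  L0 | P0:I, P1:S(5), P2:S(5), P3:S(5) | bus: BusRd
[17] P2: store L0 := 10 | P0:I, P1:I, P2:M(10), P3:I | bus: BusUpgr
[18] P1: load  L0 | P0:I, P1:S(10), P2:S(10), P3:I | bus: BusRd,Flush
[19] P0: load  L0 | P0:S(10), P1:S(10), P2:S(10), P3:I | bus: BusRd
[20] P1: store L0 := 9 | P0:I, P1:M(9), P2:I, P3:I | bus: BusUpgr
[21] P3: store L0 := 15 | P0:I, P1:I, P2:I, P3:M(15) | bus: BusRdX,Flush
[22] P0: store L0 := 2 | P0:M(2), P1:I, P2:I, P3:I | bus: BusRdX,Flush
[23] P0: store L1 := 38 | P0:M(38), P1:I, P2:I, P3:I | bus: BusRdX,Flush
[24] P0: store L1 := 78 | P0:M(78), P1:I, P2:I, P3:I | bus: none
[25] P1: load  L0 | P0:S(2), P1:S(2), P2:I, P3:I | bus: BusRd,Flush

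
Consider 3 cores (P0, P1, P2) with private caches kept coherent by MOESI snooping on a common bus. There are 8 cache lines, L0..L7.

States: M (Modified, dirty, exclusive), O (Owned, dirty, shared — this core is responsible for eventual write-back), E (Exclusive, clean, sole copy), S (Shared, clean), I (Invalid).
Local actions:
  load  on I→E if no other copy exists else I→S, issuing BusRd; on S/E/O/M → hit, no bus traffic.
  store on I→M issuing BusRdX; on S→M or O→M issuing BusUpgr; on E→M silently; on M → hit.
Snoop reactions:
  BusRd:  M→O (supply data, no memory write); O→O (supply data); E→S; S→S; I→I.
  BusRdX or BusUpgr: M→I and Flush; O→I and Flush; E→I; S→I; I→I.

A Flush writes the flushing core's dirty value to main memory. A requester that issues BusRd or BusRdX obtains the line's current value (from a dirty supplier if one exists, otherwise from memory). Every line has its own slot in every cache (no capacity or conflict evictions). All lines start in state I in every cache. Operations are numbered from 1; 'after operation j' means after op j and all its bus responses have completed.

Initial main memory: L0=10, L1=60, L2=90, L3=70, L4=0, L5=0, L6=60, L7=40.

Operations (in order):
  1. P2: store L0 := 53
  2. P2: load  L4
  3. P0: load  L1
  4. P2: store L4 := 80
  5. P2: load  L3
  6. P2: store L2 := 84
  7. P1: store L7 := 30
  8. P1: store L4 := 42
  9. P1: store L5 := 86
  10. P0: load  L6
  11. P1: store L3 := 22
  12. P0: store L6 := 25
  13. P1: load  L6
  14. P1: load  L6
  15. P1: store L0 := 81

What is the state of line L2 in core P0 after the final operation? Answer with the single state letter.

state = I

[1] P2: store L0 := 53 | P0:I, P1:I, P2:M(53) | bus: BusRdX
[2] P2: load  L4 | P0:I, P1:I, P2:E(0) | bus: BusRd
[3] P0: load  L1 | P0:E(60), P1:I, P2:I | bus: BusRd
[4] P2: store L4 := 80 | P0:I, P1:I, P2:M(80) | bus: none
[5] P2: load  L3 | P0:I, P1:I, P2:E(70) | bus: BusRd
[6] P2: store L2 := 84 | P0:I, P1:I, P2:M(84) | bus: BusRdX
[7] P1: store L7 := 30 | P0:I, P1:M(30), P2:I | bus: BusRdX
[8] P1: store L4 := 42 | P0:I, P1:M(42), P2:I | bus: BusRdX,Flush
[9] P1: store L5 := 86 | P0:I, P1:M(86), P2:I | bus: BusRdX
[10] P0: load  L6 | P0:E(60), P1:I, P2:I | bus: BusRd
[11] P1: store L3 := 22 | P0:I, P1:M(22), P2:I | bus: BusRdX
[12] P0: store L6 := 25 | P0:M(25), P1:I, P2:I | bus: none
[13] P1: load  L6 | P0:O(25), P1:S(25), P2:I | bus: BusRd
[14] P1: load  L6 | P0:O(25), P1:S(25), P2:I | bus: none
[15] P1: store L0 := 81 | P0:I, P1:M(81), P2:I | bus: BusRdX,Flush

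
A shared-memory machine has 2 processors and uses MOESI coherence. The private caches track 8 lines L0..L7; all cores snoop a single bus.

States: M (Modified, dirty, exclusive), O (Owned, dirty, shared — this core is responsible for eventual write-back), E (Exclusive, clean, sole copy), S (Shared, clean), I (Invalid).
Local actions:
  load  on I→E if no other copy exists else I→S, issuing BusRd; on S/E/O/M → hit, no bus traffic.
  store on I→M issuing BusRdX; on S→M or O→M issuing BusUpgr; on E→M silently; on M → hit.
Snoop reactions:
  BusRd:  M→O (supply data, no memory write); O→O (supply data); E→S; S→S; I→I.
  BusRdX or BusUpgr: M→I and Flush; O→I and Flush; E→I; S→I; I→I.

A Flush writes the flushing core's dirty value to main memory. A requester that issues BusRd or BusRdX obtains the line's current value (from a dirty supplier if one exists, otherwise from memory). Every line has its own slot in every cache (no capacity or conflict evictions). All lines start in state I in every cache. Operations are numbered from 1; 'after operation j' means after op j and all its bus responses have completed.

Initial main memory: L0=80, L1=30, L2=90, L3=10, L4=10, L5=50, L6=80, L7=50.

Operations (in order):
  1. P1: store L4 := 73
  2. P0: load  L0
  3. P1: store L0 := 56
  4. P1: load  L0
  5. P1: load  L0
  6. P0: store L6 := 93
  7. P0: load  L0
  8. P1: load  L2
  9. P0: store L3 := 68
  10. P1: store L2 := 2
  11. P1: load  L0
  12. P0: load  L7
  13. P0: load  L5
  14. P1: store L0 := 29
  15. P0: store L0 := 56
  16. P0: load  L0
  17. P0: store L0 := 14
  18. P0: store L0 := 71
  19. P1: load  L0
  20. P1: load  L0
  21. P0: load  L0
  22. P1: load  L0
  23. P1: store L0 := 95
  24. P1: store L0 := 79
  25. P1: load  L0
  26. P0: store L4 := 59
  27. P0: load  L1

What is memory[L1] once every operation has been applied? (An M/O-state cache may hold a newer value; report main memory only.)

memory[L1] = 30

step 1: P1: store L4 := 73  ⟶  IM  (L4)  txn=BusRdX  M[L4]=10
step 2: P0: load  L0  ⟶  EI  (L0)  txn=BusRd  M[L0]=80
step 3: P1: store L0 := 56  ⟶  IM  (L0)  txn=BusRdX  M[L0]=80
step 4: P1: load  L0  ⟶  IM  (L0)  txn=∅  M[L0]=80
step 5: P1: load  L0  ⟶  IM  (L0)  txn=∅  M[L0]=80
step 6: P0: store L6 := 93  ⟶  MI  (L6)  txn=BusRdX  M[L6]=80
step 7: P0: load  L0  ⟶  SO  (L0)  txn=BusRd  M[L0]=80
step 8: P1: load  L2  ⟶  IE  (L2)  txn=BusRd  M[L2]=90
step 9: P0: store L3 := 68  ⟶  MI  (L3)  txn=BusRdX  M[L3]=10
step 10: P1: store L2 := 2  ⟶  IM  (L2)  txn=∅  M[L2]=90
step 11: P1: load  L0  ⟶  SO  (L0)  txn=∅  M[L0]=80
step 12: P0: load  L7  ⟶  EI  (L7)  txn=BusRd  M[L7]=50
step 13: P0: load  L5  ⟶  EI  (L5)  txn=BusRd  M[L5]=50
step 14: P1: store L0 := 29  ⟶  IM  (L0)  txn=BusUpgr  M[L0]=80
step 15: P0: store L0 := 56  ⟶  MI  (L0)  txn=BusRdX+Flush  M[L0]=29
step 16: P0: load  L0  ⟶  MI  (L0)  txn=∅  M[L0]=29
step 17: P0: store L0 := 14  ⟶  MI  (L0)  txn=∅  M[L0]=29
step 18: P0: store L0 := 71  ⟶  MI  (L0)  txn=∅  M[L0]=29
step 19: P1: load  L0  ⟶  OS  (L0)  txn=BusRd  M[L0]=29
step 20: P1: load  L0  ⟶  OS  (L0)  txn=∅  M[L0]=29
step 21: P0: load  L0  ⟶  OS  (L0)  txn=∅  M[L0]=29
step 22: P1: load  L0  ⟶  OS  (L0)  txn=∅  M[L0]=29
step 23: P1: store L0 := 95  ⟶  IM  (L0)  txn=BusUpgr+Flush  M[L0]=71
step 24: P1: store L0 := 79  ⟶  IM  (L0)  txn=∅  M[L0]=71
step 25: P1: load  L0  ⟶  IM  (L0)  txn=∅  M[L0]=71
step 26: P0: store L4 := 59  ⟶  MI  (L4)  txn=BusRdX+Flush  M[L4]=73
step 27: P0: load  L1  ⟶  EI  (L1)  txn=BusRd  M[L1]=30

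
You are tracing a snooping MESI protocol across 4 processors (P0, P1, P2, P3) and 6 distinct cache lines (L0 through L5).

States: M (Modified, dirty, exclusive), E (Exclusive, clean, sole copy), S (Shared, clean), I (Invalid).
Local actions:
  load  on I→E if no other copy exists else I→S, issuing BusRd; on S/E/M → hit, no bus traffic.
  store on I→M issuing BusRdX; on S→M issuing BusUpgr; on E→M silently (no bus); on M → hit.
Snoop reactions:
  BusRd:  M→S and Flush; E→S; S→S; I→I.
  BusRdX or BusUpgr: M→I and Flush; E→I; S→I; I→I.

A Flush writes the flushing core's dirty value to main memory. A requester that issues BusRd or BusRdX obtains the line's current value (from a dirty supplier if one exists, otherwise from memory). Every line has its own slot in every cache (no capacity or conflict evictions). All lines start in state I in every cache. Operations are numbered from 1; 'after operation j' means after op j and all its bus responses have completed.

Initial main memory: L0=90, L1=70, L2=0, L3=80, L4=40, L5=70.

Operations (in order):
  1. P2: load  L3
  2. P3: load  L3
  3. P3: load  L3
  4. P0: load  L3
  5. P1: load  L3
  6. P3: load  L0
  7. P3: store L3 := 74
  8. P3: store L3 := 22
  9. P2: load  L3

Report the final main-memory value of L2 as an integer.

memory[L2] = 0

  op1 P2: load  L3 → I/I/E/I on L3; bus BusRd; mem=80
  op2 P3: load  L3 → I/I/S/S on L3; bus BusRd; mem=80
  op3 P3: load  L3 → I/I/S/S on L3; bus (none); mem=80
  op4 P0: load  L3 → S/I/S/S on L3; bus BusRd; mem=80
  op5 P1: load  L3 → S/S/S/S on L3; bus BusRd; mem=80
  op6 P3: load  L0 → I/I/I/E on L0; bus BusRd; mem=90
  op7 P3: store L3 := 74 → I/I/I/M on L3; bus BusUpgr; mem=80
  op8 P3: store L3 := 22 → I/I/I/M on L3; bus (none); mem=80
  op9 P2: load  L3 → I/I/S/S on L3; bus BusRd Flush; mem=22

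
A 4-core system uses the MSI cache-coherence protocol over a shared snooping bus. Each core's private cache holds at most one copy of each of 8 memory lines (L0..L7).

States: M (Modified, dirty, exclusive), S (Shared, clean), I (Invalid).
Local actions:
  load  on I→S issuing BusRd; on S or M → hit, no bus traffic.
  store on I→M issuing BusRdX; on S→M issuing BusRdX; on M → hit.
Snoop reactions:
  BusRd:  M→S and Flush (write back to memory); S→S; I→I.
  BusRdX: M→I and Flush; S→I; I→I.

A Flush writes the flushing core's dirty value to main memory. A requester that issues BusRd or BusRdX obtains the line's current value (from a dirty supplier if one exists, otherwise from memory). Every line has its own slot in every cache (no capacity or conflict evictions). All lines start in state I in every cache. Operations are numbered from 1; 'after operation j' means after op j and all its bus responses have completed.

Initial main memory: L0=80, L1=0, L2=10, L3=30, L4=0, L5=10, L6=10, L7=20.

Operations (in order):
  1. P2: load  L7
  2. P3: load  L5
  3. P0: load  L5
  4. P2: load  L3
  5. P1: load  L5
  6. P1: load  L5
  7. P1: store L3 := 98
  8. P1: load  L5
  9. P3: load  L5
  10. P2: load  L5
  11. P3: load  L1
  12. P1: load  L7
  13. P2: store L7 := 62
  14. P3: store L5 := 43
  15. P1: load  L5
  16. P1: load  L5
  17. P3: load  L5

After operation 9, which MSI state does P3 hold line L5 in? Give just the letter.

state = S

step 1: P2: load  L7  ⟶  IISI  (L7)  txn=BusRd  M[L7]=20
step 2: P3: load  L5  ⟶  IIIS  (L5)  txn=BusRd  M[L5]=10
step 3: P0: load  L5  ⟶  SIIS  (L5)  txn=BusRd  M[L5]=10
step 4: P2: load  L3  ⟶  IISI  (L3)  txn=BusRd  M[L3]=30
step 5: P1: load  L5  ⟶  SSIS  (L5)  txn=BusRd  M[L5]=10
step 6: P1: load  L5  ⟶  SSIS  (L5)  txn=∅  M[L5]=10
step 7: P1: store L3 := 98  ⟶  IMII  (L3)  txn=BusRdX  M[L3]=30
step 8: P1: load  L5  ⟶  SSIS  (L5)  txn=∅  M[L5]=10
step 9: P3: load  L5  ⟶  SSIS  (L5)  txn=∅  M[L5]=10
step 10: P2: load  L5  ⟶  SSSS  (L5)  txn=BusRd  M[L5]=10
step 11: P3: load  L1  ⟶  IIIS  (L1)  txn=BusRd  M[L1]=0
step 12: P1: load  L7  ⟶  ISSI  (L7)  txn=BusRd  M[L7]=20
step 13: P2: store L7 := 62  ⟶  IIMI  (L7)  txn=BusRdX  M[L7]=20
step 14: P3: store L5 := 43  ⟶  IIIM  (L5)  txn=BusRdX  M[L5]=10
step 15: P1: load  L5  ⟶  ISIS  (L5)  txn=BusRd+Flush  M[L5]=43
step 16: P1: load  L5  ⟶  ISIS  (L5)  txn=∅  M[L5]=43
step 17: P3: load  L5  ⟶  ISIS  (L5)  txn=∅  M[L5]=43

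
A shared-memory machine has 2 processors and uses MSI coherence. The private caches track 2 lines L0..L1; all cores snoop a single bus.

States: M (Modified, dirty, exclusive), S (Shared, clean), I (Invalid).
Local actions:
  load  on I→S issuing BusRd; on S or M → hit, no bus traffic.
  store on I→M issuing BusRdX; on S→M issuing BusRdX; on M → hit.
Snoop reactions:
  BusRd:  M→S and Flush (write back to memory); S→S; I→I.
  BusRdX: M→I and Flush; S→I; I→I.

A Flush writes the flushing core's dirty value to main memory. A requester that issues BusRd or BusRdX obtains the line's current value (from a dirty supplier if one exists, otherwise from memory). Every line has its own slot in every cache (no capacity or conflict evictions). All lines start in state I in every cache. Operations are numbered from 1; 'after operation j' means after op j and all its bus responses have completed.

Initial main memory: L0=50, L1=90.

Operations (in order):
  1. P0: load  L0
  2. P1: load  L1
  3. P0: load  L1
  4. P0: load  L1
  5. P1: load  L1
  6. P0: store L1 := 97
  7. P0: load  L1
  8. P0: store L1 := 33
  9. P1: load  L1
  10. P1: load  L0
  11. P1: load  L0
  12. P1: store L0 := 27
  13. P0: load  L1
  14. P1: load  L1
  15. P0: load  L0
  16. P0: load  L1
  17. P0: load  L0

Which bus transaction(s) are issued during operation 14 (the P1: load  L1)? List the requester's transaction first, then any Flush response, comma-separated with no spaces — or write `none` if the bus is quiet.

bus = none

  op1 P0: load  L0 → S/I on L0; bus BusRd; mem=50
  op2 P1: load  L1 → I/S on L1; bus BusRd; mem=90
  op3 P0: load  L1 → S/S on L1; bus BusRd; mem=90
  op4 P0: load  L1 → S/S on L1; bus (none); mem=90
  op5 P1: load  L1 → S/S on L1; bus (none); mem=90
  op6 P0: store L1 := 97 → M/I on L1; bus BusRdX; mem=90
  op7 P0: load  L1 → M/I on L1; bus (none); mem=90
  op8 P0: store L1 := 33 → M/I on L1; bus (none); mem=90
  op9 P1: load  L1 → S/S on L1; bus BusRd Flush; mem=33
  op10 P1: load  L0 → S/S on L0; bus BusRd; mem=50
  op11 P1: load  L0 → S/S on L0; bus (none); mem=50
  op12 P1: store L0 := 27 → I/M on L0; bus BusRdX; mem=50
  op13 P0: load  L1 → S/S on L1; bus (none); mem=33
  op14 P1: load  L1 → S/S on L1; bus (none); mem=33
  op15 P0: load  L0 → S/S on L0; bus BusRd Flush; mem=27
  op16 P0: load  L1 → S/S on L1; bus (none); mem=33
  op17 P0: load  L0 → S/S on L0; bus (none); mem=27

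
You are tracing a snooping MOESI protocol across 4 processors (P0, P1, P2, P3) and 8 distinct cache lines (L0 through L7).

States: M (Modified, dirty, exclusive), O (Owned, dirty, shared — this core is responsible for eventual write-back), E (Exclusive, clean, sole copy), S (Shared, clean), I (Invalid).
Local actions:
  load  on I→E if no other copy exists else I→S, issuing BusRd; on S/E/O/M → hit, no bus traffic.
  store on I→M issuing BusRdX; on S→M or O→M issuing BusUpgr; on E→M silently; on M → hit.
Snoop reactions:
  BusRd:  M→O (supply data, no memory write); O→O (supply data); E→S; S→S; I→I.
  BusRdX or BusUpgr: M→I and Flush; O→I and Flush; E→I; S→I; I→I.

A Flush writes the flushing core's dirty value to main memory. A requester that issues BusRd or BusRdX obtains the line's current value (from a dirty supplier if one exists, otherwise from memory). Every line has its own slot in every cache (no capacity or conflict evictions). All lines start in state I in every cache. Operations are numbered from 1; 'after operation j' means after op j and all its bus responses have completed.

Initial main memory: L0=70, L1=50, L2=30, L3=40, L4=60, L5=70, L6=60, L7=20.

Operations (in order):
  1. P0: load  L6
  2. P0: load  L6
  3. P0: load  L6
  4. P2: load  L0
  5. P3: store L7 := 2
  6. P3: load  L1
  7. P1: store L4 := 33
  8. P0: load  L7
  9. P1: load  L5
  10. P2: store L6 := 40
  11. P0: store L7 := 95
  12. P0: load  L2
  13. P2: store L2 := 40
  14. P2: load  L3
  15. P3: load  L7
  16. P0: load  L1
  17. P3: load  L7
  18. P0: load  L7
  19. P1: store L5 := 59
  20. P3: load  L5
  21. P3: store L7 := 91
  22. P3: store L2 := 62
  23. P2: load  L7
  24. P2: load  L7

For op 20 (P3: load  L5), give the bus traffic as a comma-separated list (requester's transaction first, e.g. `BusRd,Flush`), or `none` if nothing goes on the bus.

bus = BusRd

step 1: P0: load  L6  ⟶  EIII  (L6)  txn=BusRd  M[L6]=60
step 2: P0: load  L6  ⟶  EIII  (L6)  txn=∅  M[L6]=60
step 3: P0: load  L6  ⟶  EIII  (L6)  txn=∅  M[L6]=60
step 4: P2: load  L0  ⟶  IIEI  (L0)  txn=BusRd  M[L0]=70
step 5: P3: store L7 := 2  ⟶  IIIM  (L7)  txn=BusRdX  M[L7]=20
step 6: P3: load  L1  ⟶  IIIE  (L1)  txn=BusRd  M[L1]=50
step 7: P1: store L4 := 33  ⟶  IMII  (L4)  txn=BusRdX  M[L4]=60
step 8: P0: load  L7  ⟶  SIIO  (L7)  txn=BusRd  M[L7]=20
step 9: P1: load  L5  ⟶  IEII  (L5)  txn=BusRd  M[L5]=70
step 10: P2: store L6 := 40  ⟶  IIMI  (L6)  txn=BusRdX  M[L6]=60
step 11: P0: store L7 := 95  ⟶  MIII  (L7)  txn=BusUpgr+Flush  M[L7]=2
step 12: P0: load  L2  ⟶  EIII  (L2)  txn=BusRd  M[L2]=30
step 13: P2: store L2 := 40  ⟶  IIMI  (L2)  txn=BusRdX  M[L2]=30
step 14: P2: load  L3  ⟶  IIEI  (L3)  txn=BusRd  M[L3]=40
step 15: P3: load  L7  ⟶  OIIS  (L7)  txn=BusRd  M[L7]=2
step 16: P0: load  L1  ⟶  SIIS  (L1)  txn=BusRd  M[L1]=50
step 17: P3: load  L7  ⟶  OIIS  (L7)  txn=∅  M[L7]=2
step 18: P0: load  L7  ⟶  OIIS  (L7)  txn=∅  M[L7]=2
step 19: P1: store L5 := 59  ⟶  IMII  (L5)  txn=∅  M[L5]=70
step 20: P3: load  L5  ⟶  IOIS  (L5)  txn=BusRd  M[L5]=70
step 21: P3: store L7 := 91  ⟶  IIIM  (L7)  txn=BusUpgr+Flush  M[L7]=95
step 22: P3: store L2 := 62  ⟶  IIIM  (L2)  txn=BusRdX+Flush  M[L2]=40
step 23: P2: load  L7  ⟶  IISO  (L7)  txn=BusRd  M[L7]=95
step 24: P2: load  L7  ⟶  IISO  (L7)  txn=∅  M[L7]=95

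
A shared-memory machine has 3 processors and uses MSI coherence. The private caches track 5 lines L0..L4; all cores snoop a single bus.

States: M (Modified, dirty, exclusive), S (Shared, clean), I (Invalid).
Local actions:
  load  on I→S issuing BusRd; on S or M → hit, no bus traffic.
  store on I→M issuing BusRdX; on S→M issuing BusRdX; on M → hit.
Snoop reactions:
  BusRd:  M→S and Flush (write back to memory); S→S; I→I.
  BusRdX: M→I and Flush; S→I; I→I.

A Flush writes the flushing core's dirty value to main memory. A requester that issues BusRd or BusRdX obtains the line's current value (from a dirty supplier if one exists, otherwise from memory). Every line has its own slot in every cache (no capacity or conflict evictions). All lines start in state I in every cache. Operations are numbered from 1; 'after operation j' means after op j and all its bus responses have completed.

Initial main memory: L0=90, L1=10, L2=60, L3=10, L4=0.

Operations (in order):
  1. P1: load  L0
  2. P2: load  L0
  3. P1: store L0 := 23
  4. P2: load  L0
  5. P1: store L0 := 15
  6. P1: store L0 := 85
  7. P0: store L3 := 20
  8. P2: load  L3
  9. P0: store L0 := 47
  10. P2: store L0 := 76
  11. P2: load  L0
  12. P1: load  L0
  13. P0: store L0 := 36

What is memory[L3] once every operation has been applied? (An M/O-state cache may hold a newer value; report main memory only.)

memory[L3] = 20

1. P1: load  L0  bus=[BusRd]  L0: P0=I P1=S P2=I  mem[L0]=90
2. P2: load  L0  bus=[BusRd]  L0: P0=I P1=S P2=S  mem[L0]=90
3. P1: store L0 := 23  bus=[BusRdX]  L0: P0=I P1=M P2=I  mem[L0]=90
4. P2: load  L0  bus=[BusRd,Flush]  L0: P0=I P1=S P2=S  mem[L0]=23
5. P1: store L0 := 15  bus=[BusRdX]  L0: P0=I P1=M P2=I  mem[L0]=23
6. P1: store L0 := 85  bus=[-]  L0: P0=I P1=M P2=I  mem[L0]=23
7. P0: store L3 := 20  bus=[BusRdX]  L3: P0=M P1=I P2=I  mem[L3]=10
8. P2: load  L3  bus=[BusRd,Flush]  L3: P0=S P1=I P2=S  mem[L3]=20
9. P0: store L0 := 47  bus=[BusRdX,Flush]  L0: P0=M P1=I P2=I  mem[L0]=85
10. P2: store L0 := 76  bus=[BusRdX,Flush]  L0: P0=I P1=I P2=M  mem[L0]=47
11. P2: load  L0  bus=[-]  L0: P0=I P1=I P2=M  mem[L0]=47
12. P1: load  L0  bus=[BusRd,Flush]  L0: P0=I P1=S P2=S  mem[L0]=76
13. P0: store L0 := 36  bus=[BusRdX]  L0: P0=M P1=I P2=I  mem[L0]=76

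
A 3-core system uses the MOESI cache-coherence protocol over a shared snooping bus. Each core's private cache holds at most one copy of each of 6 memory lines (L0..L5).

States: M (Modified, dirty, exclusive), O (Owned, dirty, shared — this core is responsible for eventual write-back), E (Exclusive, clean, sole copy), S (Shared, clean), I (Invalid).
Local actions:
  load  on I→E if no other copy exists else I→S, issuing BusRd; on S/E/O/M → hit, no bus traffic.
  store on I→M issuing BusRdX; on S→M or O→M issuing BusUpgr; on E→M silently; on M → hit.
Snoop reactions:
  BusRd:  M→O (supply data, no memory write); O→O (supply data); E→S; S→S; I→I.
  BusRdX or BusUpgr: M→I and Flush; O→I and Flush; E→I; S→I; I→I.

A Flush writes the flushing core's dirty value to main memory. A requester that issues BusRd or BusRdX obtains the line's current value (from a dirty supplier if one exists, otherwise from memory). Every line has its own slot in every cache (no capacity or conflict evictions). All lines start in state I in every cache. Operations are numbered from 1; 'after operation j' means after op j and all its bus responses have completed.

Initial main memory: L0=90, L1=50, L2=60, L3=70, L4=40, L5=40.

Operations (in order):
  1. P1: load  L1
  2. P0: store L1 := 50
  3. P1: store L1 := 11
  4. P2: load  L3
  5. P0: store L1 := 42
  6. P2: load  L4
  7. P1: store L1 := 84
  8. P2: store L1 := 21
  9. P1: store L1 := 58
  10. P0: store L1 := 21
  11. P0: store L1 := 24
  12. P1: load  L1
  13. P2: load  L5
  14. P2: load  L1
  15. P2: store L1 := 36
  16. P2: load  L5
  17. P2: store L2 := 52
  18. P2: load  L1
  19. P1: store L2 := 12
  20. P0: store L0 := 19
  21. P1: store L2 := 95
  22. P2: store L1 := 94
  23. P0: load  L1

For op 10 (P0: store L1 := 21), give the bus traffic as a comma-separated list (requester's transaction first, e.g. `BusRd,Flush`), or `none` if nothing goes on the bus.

[1] P1: load  L1 | P0:I, P1:E(50), P2:I | bus: BusRd
[2] P0: store L1 := 50 | P0:M(50), P1:I, P2:I | bus: BusRdX
[3] P1: store L1 := 11 | P0:I, P1:M(11), P2:I | bus: BusRdX,Flush
[4] P2: load  L3 | P0:I, P1:I, P2:E(70) | bus: BusRd
[5] P0: store L1 := 42 | P0:M(42), P1:I, P2:I | bus: BusRdX,Flush
[6] P2: load  L4 | P0:I, P1:I, P2:E(40) | bus: BusRd
[7] P1: store L1 := 84 | P0:I, P1:M(84), P2:I | bus: BusRdX,Flush
[8] P2: store L1 := 21 | P0:I, P1:I, P2:M(21) | bus: BusRdX,Flush
[9] P1: store L1 := 58 | P0:I, P1:M(58), P2:I | bus: BusRdX,Flush
[10] P0: store L1 := 21 | P0:M(21), P1:I, P2:I | bus: BusRdX,Flush
[11] P0: store L1 := 24 | P0:M(24), P1:I, P2:I | bus: none
[12] P1: load  L1 | P0:O(24), P1:S(24), P2:I | bus: BusRd
[13] P2: load  L5 | P0:I, P1:I, P2:E(40) | bus: BusRd
[14] P2: load  L1 | P0:O(24), P1:S(24), P2:S(24) | bus: BusRd
[15] P2: store L1 := 36 | P0:I, P1:I, P2:M(36) | bus: BusUpgr,Flush
[16] P2: load  L5 | P0:I, P1:I, P2:E(40) | bus: none
[17] P2: store L2 := 52 | P0:I, P1:I, P2:M(52) | bus: BusRdX
[18] P2: load  L1 | P0:I, P1:I, P2:M(36) | bus: none
[19] P1: store L2 := 12 | P0:I, P1:M(12), P2:I | bus: BusRdX,Flush
[20] P0: store L0 := 19 | P0:M(19), P1:I, P2:I | bus: BusRdX
[21] P1: store L2 := 95 | P0:I, P1:M(95), P2:I | bus: none
[22] P2: store L1 := 94 | P0:I, P1:I, P2:M(94) | bus: none
[23] P0: load  L1 | P0:S(94), P1:I, P2:O(94) | bus: BusRd

bus = BusRdX,Flush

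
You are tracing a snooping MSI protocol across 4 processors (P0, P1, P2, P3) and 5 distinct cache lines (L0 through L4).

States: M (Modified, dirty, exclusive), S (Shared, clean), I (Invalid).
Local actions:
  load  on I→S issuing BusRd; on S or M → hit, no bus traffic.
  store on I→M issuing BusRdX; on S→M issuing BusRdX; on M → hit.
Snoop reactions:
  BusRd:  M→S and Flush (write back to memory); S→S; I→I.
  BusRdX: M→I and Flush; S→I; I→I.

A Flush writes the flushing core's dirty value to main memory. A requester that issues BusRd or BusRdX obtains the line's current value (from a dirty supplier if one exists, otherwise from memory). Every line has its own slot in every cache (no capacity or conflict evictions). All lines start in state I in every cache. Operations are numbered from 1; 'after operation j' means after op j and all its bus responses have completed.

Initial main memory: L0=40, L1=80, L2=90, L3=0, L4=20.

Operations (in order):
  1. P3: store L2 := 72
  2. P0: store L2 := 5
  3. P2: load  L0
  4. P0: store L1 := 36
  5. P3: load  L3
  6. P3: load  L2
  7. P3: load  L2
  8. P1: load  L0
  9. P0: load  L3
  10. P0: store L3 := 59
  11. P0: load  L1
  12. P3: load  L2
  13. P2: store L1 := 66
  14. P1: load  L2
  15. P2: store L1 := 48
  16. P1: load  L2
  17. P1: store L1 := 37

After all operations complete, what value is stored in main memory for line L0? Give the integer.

memory[L0] = 40

[1] P3: store L2 := 72 | P0:I, P1:I, P2:I, P3:M(72) | bus: BusRdX
[2] P0: store L2 := 5 | P0:M(5), P1:I, P2:I, P3:I | bus: BusRdX,Flush
[3] P2: load  L0 | P0:I, P1:I, P2:S(40), P3:I | bus: BusRd
[4] P0: store L1 := 36 | P0:M(36), P1:I, P2:I, P3:I | bus: BusRdX
[5] P3: load  L3 | P0:I, P1:I, P2:I, P3:S(0) | bus: BusRd
[6] P3: load  L2 | P0:S(5), P1:I, P2:I, P3:S(5) | bus: BusRd,Flush
[7] P3: load  L2 | P0:S(5), P1:I, P2:I, P3:S(5) | bus: none
[8] P1: load  L0 | P0:I, P1:S(40), P2:S(40), P3:I | bus: BusRd
[9] P0: load  L3 | P0:S(0), P1:I, P2:I, P3:S(0) | bus: BusRd
[10] P0: store L3 := 59 | P0:M(59), P1:I, P2:I, P3:I | bus: BusRdX
[11] P0: load  L1 | P0:M(36), P1:I, P2:I, P3:I | bus: none
[12] P3: load  L2 | P0:S(5), P1:I, P2:I, P3:S(5) | bus: none
[13] P2: store L1 := 66 | P0:I, P1:I, P2:M(66), P3:I | bus: BusRdX,Flush
[14] P1: load  L2 | P0:S(5), P1:S(5), P2:I, P3:S(5) | bus: BusRd
[15] P2: store L1 := 48 | P0:I, P1:I, P2:M(48), P3:I | bus: none
[16] P1: load  L2 | P0:S(5), P1:S(5), P2:I, P3:S(5) | bus: none
[17] P1: store L1 := 37 | P0:I, P1:M(37), P2:I, P3:I | bus: BusRdX,Flush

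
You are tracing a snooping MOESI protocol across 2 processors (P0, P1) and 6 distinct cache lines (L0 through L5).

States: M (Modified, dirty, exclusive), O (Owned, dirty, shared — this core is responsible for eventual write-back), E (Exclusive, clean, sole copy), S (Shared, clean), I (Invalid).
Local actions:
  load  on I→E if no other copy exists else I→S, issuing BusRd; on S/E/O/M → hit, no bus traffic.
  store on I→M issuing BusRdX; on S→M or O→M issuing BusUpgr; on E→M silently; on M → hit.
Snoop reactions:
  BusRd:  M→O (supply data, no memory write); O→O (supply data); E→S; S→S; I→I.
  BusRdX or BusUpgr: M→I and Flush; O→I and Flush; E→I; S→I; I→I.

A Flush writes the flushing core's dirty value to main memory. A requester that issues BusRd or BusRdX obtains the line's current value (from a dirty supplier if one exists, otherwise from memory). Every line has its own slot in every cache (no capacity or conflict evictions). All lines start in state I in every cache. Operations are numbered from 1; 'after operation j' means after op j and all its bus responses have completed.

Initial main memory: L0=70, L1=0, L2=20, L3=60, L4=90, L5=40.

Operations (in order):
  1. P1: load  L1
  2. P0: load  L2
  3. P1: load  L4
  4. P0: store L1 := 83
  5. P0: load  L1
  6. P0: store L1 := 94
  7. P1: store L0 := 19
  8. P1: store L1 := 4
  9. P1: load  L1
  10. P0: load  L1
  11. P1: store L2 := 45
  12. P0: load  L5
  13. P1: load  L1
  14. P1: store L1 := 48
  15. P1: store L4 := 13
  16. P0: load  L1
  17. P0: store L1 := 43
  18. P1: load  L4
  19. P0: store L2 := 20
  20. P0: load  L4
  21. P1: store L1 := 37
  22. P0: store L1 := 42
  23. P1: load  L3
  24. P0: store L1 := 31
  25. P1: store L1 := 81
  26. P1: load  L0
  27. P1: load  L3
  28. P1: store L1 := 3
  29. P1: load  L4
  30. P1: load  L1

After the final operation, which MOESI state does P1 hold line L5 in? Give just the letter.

1. P1: load  L1  bus=[BusRd]  L1: P0=I P1=E  mem[L1]=0
2. P0: load  L2  bus=[BusRd]  L2: P0=E P1=I  mem[L2]=20
3. P1: load  L4  bus=[BusRd]  L4: P0=I P1=E  mem[L4]=90
4. P0: store L1 := 83  bus=[BusRdX]  L1: P0=M P1=I  mem[L1]=0
5. P0: load  L1  bus=[-]  L1: P0=M P1=I  mem[L1]=0
6. P0: store L1 := 94  bus=[-]  L1: P0=M P1=I  mem[L1]=0
7. P1: store L0 := 19  bus=[BusRdX]  L0: P0=I P1=M  mem[L0]=70
8. P1: store L1 := 4  bus=[BusRdX,Flush]  L1: P0=I P1=M  mem[L1]=94
9. P1: load  L1  bus=[-]  L1: P0=I P1=M  mem[L1]=94
10. P0: load  L1  bus=[BusRd]  L1: P0=S P1=O  mem[L1]=94
11. P1: store L2 := 45  bus=[BusRdX]  L2: P0=I P1=M  mem[L2]=20
12. P0: load  L5  bus=[BusRd]  L5: P0=E P1=I  mem[L5]=40
13. P1: load  L1  bus=[-]  L1: P0=S P1=O  mem[L1]=94
14. P1: store L1 := 48  bus=[BusUpgr]  L1: P0=I P1=M  mem[L1]=94
15. P1: store L4 := 13  bus=[-]  L4: P0=I P1=M  mem[L4]=90
16. P0: load  L1  bus=[BusRd]  L1: P0=S P1=O  mem[L1]=94
17. P0: store L1 := 43  bus=[BusUpgr,Flush]  L1: P0=M P1=I  mem[L1]=48
18. P1: load  L4  bus=[-]  L4: P0=I P1=M  mem[L4]=90
19. P0: store L2 := 20  bus=[BusRdX,Flush]  L2: P0=M P1=I  mem[L2]=45
20. P0: load  L4  bus=[BusRd]  L4: P0=S P1=O  mem[L4]=90
21. P1: store L1 := 37  bus=[BusRdX,Flush]  L1: P0=I P1=M  mem[L1]=43
22. P0: store L1 := 42  bus=[BusRdX,Flush]  L1: P0=M P1=I  mem[L1]=37
23. P1: load  L3  bus=[BusRd]  L3: P0=I P1=E  mem[L3]=60
24. P0: store L1 := 31  bus=[-]  L1: P0=M P1=I  mem[L1]=37
25. P1: store L1 := 81  bus=[BusRdX,Flush]  L1: P0=I P1=M  mem[L1]=31
26. P1: load  L0  bus=[-]  L0: P0=I P1=M  mem[L0]=70
27. P1: load  L3  bus=[-]  L3: P0=I P1=E  mem[L3]=60
28. P1: store L1 := 3  bus=[-]  L1: P0=I P1=M  mem[L1]=31
29. P1: load  L4  bus=[-]  L4: P0=S P1=O  mem[L4]=90
30. P1: load  L1  bus=[-]  L1: P0=I P1=M  mem[L1]=31

state = I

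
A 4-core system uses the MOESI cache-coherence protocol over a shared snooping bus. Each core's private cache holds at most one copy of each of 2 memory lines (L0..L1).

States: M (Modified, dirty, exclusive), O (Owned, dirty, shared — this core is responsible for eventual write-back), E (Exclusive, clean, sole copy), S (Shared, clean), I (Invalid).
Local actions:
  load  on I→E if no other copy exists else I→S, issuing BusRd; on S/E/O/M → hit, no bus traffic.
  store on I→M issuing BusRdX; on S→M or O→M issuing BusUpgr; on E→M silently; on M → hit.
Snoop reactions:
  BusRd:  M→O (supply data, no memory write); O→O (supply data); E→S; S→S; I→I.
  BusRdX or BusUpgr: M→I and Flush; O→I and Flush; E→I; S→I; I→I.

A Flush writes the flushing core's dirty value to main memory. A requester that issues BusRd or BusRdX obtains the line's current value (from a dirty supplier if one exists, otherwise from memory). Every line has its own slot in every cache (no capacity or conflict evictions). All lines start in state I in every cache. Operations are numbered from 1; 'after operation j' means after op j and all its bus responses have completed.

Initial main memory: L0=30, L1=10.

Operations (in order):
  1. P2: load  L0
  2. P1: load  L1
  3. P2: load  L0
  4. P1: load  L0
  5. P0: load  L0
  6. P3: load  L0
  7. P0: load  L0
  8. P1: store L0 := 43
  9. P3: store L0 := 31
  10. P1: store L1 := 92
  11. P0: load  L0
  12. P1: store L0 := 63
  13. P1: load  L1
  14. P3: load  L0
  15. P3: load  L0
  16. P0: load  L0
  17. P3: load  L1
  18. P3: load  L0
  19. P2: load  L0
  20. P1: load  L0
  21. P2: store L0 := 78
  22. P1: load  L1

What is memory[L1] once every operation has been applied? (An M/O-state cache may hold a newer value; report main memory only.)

step 1: P2: load  L0  ⟶  IIEI  (L0)  txn=BusRd  M[L0]=30
step 2: P1: load  L1  ⟶  IEII  (L1)  txn=BusRd  M[L1]=10
step 3: P2: load  L0  ⟶  IIEI  (L0)  txn=∅  M[L0]=30
step 4: P1: load  L0  ⟶  ISSI  (L0)  txn=BusRd  M[L0]=30
step 5: P0: load  L0  ⟶  SSSI  (L0)  txn=BusRd  M[L0]=30
step 6: P3: load  L0  ⟶  SSSS  (L0)  txn=BusRd  M[L0]=30
step 7: P0: load  L0  ⟶  SSSS  (L0)  txn=∅  M[L0]=30
step 8: P1: store L0 := 43  ⟶  IMII  (L0)  txn=BusUpgr  M[L0]=30
step 9: P3: store L0 := 31  ⟶  IIIM  (L0)  txn=BusRdX+Flush  M[L0]=43
step 10: P1: store L1 := 92  ⟶  IMII  (L1)  txn=∅  M[L1]=10
step 11: P0: load  L0  ⟶  SIIO  (L0)  txn=BusRd  M[L0]=43
step 12: P1: store L0 := 63  ⟶  IMII  (L0)  txn=BusRdX+Flush  M[L0]=31
step 13: P1: load  L1  ⟶  IMII  (L1)  txn=∅  M[L1]=10
step 14: P3: load  L0  ⟶  IOIS  (L0)  txn=BusRd  M[L0]=31
step 15: P3: load  L0  ⟶  IOIS  (L0)  txn=∅  M[L0]=31
step 16: P0: load  L0  ⟶  SOIS  (L0)  txn=BusRd  M[L0]=31
step 17: P3: load  L1  ⟶  IOIS  (L1)  txn=BusRd  M[L1]=10
step 18: P3: load  L0  ⟶  SOIS  (L0)  txn=∅  M[L0]=31
step 19: P2: load  L0  ⟶  SOSS  (L0)  txn=BusRd  M[L0]=31
step 20: P1: load  L0  ⟶  SOSS  (L0)  txn=∅  M[L0]=31
step 21: P2: store L0 := 78  ⟶  IIMI  (L0)  txn=BusUpgr+Flush  M[L0]=63
step 22: P1: load  L1  ⟶  IOIS  (L1)  txn=∅  M[L1]=10

memory[L1] = 10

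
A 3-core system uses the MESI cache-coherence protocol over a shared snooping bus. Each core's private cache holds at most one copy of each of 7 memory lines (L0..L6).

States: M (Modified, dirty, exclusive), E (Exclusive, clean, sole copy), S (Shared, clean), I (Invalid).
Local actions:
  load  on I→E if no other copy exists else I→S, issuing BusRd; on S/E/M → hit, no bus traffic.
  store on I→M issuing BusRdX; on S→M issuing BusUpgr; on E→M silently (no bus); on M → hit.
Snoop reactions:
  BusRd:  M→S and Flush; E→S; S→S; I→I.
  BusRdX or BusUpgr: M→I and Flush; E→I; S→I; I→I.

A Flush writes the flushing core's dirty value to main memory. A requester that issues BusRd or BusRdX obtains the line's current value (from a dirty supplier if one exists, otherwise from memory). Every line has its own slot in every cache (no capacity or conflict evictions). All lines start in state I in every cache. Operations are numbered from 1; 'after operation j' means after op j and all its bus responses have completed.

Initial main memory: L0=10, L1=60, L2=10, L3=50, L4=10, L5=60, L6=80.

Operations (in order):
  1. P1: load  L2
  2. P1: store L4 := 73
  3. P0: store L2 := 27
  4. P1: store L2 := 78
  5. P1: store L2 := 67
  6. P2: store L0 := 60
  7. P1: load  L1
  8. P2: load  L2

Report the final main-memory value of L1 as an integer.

  op1 P1: load  L2 → I/E/I on L2; bus BusRd; mem=10
  op2 P1: store L4 := 73 → I/M/I on L4; bus BusRdX; mem=10
  op3 P0: store L2 := 27 → M/I/I on L2; bus BusRdX; mem=10
  op4 P1: store L2 := 78 → I/M/I on L2; bus BusRdX Flush; mem=27
  op5 P1: store L2 := 67 → I/M/I on L2; bus (none); mem=27
  op6 P2: store L0 := 60 → I/I/M on L0; bus BusRdX; mem=10
  op7 P1: load  L1 → I/E/I on L1; bus BusRd; mem=60
  op8 P2: load  L2 → I/S/S on L2; bus BusRd Flush; mem=67

memory[L1] = 60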